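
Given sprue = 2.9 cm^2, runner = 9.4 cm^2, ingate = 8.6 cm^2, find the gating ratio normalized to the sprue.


Sprue:Runner:Ingate = 1 : 9.4/2.9 : 8.6/2.9 = 1:3.24:2.97

1:3.24:2.97


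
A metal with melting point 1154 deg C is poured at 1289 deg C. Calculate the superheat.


Formula: Superheat = T_pour - T_melt
Superheat = 1289 - 1154 = 135 deg C

135 deg C


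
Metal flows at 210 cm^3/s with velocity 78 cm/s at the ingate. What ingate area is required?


Formula: A_ingate = Q / v  (continuity equation)
A = 210 cm^3/s / 78 cm/s = 2.6923 cm^2


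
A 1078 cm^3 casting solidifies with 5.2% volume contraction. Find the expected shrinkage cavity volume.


Formula: V_shrink = V_casting * shrinkage_pct / 100
V_shrink = 1078 cm^3 * 5.2 / 100 = 56.0560 cm^3

56.0560 cm^3


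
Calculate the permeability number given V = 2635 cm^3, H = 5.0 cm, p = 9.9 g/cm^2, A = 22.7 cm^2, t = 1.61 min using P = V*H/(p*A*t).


Formula: Permeability Number P = (V * H) / (p * A * t)
Numerator: V * H = 2635 * 5.0 = 13175.0
Denominator: p * A * t = 9.9 * 22.7 * 1.61 = 361.8153
P = 13175.0 / 361.8153 = 36.4136

Final answer: 36.4136


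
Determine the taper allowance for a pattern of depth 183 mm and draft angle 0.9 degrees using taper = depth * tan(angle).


Formula: taper = depth * tan(draft_angle)
tan(0.9 deg) = 0.0157093
taper = 183 mm * 0.0157093 = 2.8748 mm

2.8748 mm


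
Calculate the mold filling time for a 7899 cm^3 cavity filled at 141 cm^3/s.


Formula: t_fill = V_mold / Q_flow
t = 7899 cm^3 / 141 cm^3/s = 56.0213 s


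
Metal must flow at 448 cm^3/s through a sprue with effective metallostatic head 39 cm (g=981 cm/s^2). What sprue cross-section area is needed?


Formula: v = sqrt(2*g*h), A = Q/v
Velocity: v = sqrt(2 * 981 * 39) = sqrt(76518) = 276.6189 cm/s
Sprue area: A = Q / v = 448 / 276.6189 = 1.6196 cm^2


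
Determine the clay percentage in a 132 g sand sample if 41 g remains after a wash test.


Formula: Clay% = (W_total - W_washed) / W_total * 100
Clay mass = 132 - 41 = 91 g
Clay% = 91 / 132 * 100 = 68.9394%

68.9394%


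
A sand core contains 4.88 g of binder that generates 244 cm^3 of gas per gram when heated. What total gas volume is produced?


Formula: V_gas = W_binder * gas_evolution_rate
V = 4.88 g * 244 cm^3/g = 1190.7200 cm^3

Answer: 1190.7200 cm^3


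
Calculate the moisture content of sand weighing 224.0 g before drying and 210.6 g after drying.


Formula: MC = (W_wet - W_dry) / W_wet * 100
Water mass = 224.0 - 210.6 = 13.4 g
MC = 13.4 / 224.0 * 100 = 5.9821%


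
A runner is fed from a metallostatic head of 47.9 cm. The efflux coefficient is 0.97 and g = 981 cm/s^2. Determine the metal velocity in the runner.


Formula: v = Cd * sqrt(2 * g * h)  (Torricelli with discharge coefficient)
2*g*h = 2 * 981 * 47.9 = 93979.8 cm^2/s^2
sqrt(93979.8) = 306.56125 cm/s
v = 0.97 * 306.56125 = 297.3644 cm/s

Final answer: 297.3644 cm/s


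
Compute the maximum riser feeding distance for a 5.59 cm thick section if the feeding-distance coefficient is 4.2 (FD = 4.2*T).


Formula: FD = 4.2 * T  (riser feeding-distance rule)
FD = 4.2 * 5.59 cm = 23.4780 cm

23.4780 cm


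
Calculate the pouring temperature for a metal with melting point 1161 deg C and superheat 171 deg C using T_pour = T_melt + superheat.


Formula: T_pour = T_melt + Superheat
T_pour = 1161 + 171 = 1332 deg C

1332 deg C


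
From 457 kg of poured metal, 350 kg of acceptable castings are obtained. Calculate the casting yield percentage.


Formula: Casting Yield = (W_good / W_total) * 100
Yield = (350 kg / 457 kg) * 100 = 76.5864%

Final answer: 76.5864%


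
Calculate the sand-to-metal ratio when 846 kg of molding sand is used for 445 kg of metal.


Formula: Sand-to-Metal Ratio = W_sand / W_metal
Ratio = 846 kg / 445 kg = 1.9011

Final answer: 1.9011


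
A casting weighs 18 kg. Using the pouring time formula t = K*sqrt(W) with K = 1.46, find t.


Formula: t = K * sqrt(W)
sqrt(W) = sqrt(18) = 4.24264
t = 1.46 * 4.24264 = 6.1943 s

6.1943 s


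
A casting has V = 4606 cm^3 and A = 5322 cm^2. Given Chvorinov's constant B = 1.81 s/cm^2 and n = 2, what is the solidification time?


Formula: t_s = B * (V/A)^n  (Chvorinov's rule, n=2)
Modulus M = V/A = 4606/5322 = 0.865464 cm
M^2 = 0.865464^2 = 0.749028 cm^2
t_s = 1.81 * 0.749028 = 1.3557 s

1.3557 s


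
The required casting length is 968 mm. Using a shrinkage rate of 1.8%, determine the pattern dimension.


Formula: L_pattern = L_casting * (1 + shrinkage_rate/100)
Shrinkage factor = 1 + 1.8/100 = 1.018
L_pattern = 968 mm * 1.018 = 985.4240 mm

Final answer: 985.4240 mm


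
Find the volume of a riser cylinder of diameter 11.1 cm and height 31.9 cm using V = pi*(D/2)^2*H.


Formula: V = pi * (D/2)^2 * H  (cylinder volume)
Radius = D/2 = 11.1/2 = 5.55 cm
V = pi * 5.55^2 * 31.9 = 3086.9282 cm^3

Final answer: 3086.9282 cm^3


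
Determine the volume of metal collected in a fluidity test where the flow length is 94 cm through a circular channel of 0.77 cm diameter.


Formula: V = pi * (d/2)^2 * L  (cylinder volume)
Radius = 0.77/2 = 0.385 cm
V = pi * 0.385^2 * 94 = 43.7723 cm^3

Final answer: 43.7723 cm^3


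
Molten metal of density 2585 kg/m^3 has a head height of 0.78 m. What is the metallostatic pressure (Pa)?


Formula: P = rho * g * h
rho * g = 2585 * 9.81 = 25358.85 N/m^3
P = 25358.85 * 0.78 = 19779.9030 Pa

19779.9030 Pa


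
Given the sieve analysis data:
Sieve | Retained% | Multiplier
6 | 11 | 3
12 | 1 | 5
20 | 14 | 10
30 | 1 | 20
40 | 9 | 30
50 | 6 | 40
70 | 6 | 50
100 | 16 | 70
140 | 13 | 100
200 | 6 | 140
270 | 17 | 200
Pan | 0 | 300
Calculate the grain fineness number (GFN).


Formula: GFN = sum(pct * multiplier) / sum(pct)
sum(pct * multiplier) = 7668
sum(pct) = 100
GFN = 7668 / 100 = 76.68

Answer: 76.68


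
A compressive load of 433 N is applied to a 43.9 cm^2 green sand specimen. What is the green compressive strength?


Formula: Compressive Strength = Force / Area
Strength = 433 N / 43.9 cm^2 = 9.8633 N/cm^2

9.8633 N/cm^2


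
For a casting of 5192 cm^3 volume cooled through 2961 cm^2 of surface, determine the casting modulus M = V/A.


Formula: Casting Modulus M = V / A
M = 5192 cm^3 / 2961 cm^2 = 1.7535 cm

Answer: 1.7535 cm


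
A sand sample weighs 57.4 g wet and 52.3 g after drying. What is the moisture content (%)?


Formula: MC = (W_wet - W_dry) / W_wet * 100
Water mass = 57.4 - 52.3 = 5.1 g
MC = 5.1 / 57.4 * 100 = 8.8850%


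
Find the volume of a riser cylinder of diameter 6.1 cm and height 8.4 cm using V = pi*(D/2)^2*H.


Formula: V = pi * (D/2)^2 * H  (cylinder volume)
Radius = D/2 = 6.1/2 = 3.05 cm
V = pi * 3.05^2 * 8.4 = 245.4872 cm^3


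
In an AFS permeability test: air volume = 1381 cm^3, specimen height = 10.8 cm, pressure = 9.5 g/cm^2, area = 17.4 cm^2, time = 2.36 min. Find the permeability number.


Formula: Permeability Number P = (V * H) / (p * A * t)
Numerator: V * H = 1381 * 10.8 = 14914.8
Denominator: p * A * t = 9.5 * 17.4 * 2.36 = 390.108
P = 14914.8 / 390.108 = 38.2325


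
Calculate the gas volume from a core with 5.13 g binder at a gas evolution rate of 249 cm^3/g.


Formula: V_gas = W_binder * gas_evolution_rate
V = 5.13 g * 249 cm^3/g = 1277.3700 cm^3

1277.3700 cm^3


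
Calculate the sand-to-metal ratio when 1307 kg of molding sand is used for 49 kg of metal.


Formula: Sand-to-Metal Ratio = W_sand / W_metal
Ratio = 1307 kg / 49 kg = 26.6735

Answer: 26.6735


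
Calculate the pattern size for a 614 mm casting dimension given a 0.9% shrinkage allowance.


Formula: L_pattern = L_casting * (1 + shrinkage_rate/100)
Shrinkage factor = 1 + 0.9/100 = 1.009
L_pattern = 614 mm * 1.009 = 619.5260 mm

619.5260 mm


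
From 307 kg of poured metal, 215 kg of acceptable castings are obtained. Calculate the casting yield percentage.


Formula: Casting Yield = (W_good / W_total) * 100
Yield = (215 kg / 307 kg) * 100 = 70.0326%

70.0326%


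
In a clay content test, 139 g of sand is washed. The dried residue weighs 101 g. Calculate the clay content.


Formula: Clay% = (W_total - W_washed) / W_total * 100
Clay mass = 139 - 101 = 38 g
Clay% = 38 / 139 * 100 = 27.3381%

Final answer: 27.3381%


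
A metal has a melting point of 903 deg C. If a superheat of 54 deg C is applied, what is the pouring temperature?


Formula: T_pour = T_melt + Superheat
T_pour = 903 + 54 = 957 deg C

Answer: 957 deg C


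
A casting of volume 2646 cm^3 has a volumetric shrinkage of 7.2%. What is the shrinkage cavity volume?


Formula: V_shrink = V_casting * shrinkage_pct / 100
V_shrink = 2646 cm^3 * 7.2 / 100 = 190.5120 cm^3

Answer: 190.5120 cm^3


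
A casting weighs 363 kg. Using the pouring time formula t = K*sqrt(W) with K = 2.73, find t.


Formula: t = K * sqrt(W)
sqrt(W) = sqrt(363) = 19.05256
t = 2.73 * 19.05256 = 52.0135 s

Final answer: 52.0135 s


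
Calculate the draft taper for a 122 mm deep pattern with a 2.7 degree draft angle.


Formula: taper = depth * tan(draft_angle)
tan(2.7 deg) = 0.0471588
taper = 122 mm * 0.0471588 = 5.7534 mm

Answer: 5.7534 mm


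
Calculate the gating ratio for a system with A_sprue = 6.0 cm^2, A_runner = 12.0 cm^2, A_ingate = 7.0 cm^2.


Sprue:Runner:Ingate = 1 : 12.0/6.0 : 7.0/6.0 = 1:2.00:1.17


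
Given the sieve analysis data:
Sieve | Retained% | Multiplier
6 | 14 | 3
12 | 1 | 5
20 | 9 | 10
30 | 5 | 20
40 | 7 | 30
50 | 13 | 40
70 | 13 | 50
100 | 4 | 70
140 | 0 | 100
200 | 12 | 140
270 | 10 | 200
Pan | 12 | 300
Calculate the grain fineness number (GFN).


Formula: GFN = sum(pct * multiplier) / sum(pct)
sum(pct * multiplier) = 9177
sum(pct) = 100
GFN = 9177 / 100 = 91.77

Final answer: 91.77


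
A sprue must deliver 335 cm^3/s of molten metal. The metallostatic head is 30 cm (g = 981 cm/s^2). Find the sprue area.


Formula: v = sqrt(2*g*h), A = Q/v
Velocity: v = sqrt(2 * 981 * 30) = sqrt(58860) = 242.6108 cm/s
Sprue area: A = Q / v = 335 / 242.6108 = 1.3808 cm^2

Final answer: 1.3808 cm^2


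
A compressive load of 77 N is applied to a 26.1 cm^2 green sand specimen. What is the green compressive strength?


Formula: Compressive Strength = Force / Area
Strength = 77 N / 26.1 cm^2 = 2.9502 N/cm^2

2.9502 N/cm^2


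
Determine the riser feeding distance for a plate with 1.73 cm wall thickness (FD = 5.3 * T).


Formula: FD = 5.3 * T  (riser feeding-distance rule)
FD = 5.3 * 1.73 cm = 9.1690 cm


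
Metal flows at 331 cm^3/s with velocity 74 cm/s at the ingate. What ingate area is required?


Formula: A_ingate = Q / v  (continuity equation)
A = 331 cm^3/s / 74 cm/s = 4.4730 cm^2

Final answer: 4.4730 cm^2


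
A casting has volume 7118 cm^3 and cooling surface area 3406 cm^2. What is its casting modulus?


Formula: Casting Modulus M = V / A
M = 7118 cm^3 / 3406 cm^2 = 2.0898 cm

2.0898 cm


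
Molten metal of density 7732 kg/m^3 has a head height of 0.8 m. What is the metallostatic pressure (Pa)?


Formula: P = rho * g * h
rho * g = 7732 * 9.81 = 75850.92 N/m^3
P = 75850.92 * 0.8 = 60680.7360 Pa

Final answer: 60680.7360 Pa


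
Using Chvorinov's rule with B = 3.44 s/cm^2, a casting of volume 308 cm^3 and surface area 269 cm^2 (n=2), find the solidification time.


Formula: t_s = B * (V/A)^n  (Chvorinov's rule, n=2)
Modulus M = V/A = 308/269 = 1.144981 cm
M^2 = 1.144981^2 = 1.310981 cm^2
t_s = 3.44 * 1.310981 = 4.5098 s


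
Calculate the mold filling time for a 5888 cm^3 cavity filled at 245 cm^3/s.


Formula: t_fill = V_mold / Q_flow
t = 5888 cm^3 / 245 cm^3/s = 24.0327 s

Final answer: 24.0327 s


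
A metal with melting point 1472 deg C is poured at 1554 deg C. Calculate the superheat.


Formula: Superheat = T_pour - T_melt
Superheat = 1554 - 1472 = 82 deg C

82 deg C


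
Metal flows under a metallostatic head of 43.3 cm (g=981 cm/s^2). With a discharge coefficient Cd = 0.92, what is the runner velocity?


Formula: v = Cd * sqrt(2 * g * h)  (Torricelli with discharge coefficient)
2*g*h = 2 * 981 * 43.3 = 84954.6 cm^2/s^2
sqrt(84954.6) = 291.46972 cm/s
v = 0.92 * 291.46972 = 268.1521 cm/s

Final answer: 268.1521 cm/s


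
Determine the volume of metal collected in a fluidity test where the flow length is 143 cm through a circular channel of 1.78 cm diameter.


Formula: V = pi * (d/2)^2 * L  (cylinder volume)
Radius = 1.78/2 = 0.89 cm
V = pi * 0.89^2 * 143 = 355.8491 cm^3

355.8491 cm^3


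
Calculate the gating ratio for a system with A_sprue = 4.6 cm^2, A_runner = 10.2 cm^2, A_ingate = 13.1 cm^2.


Sprue:Runner:Ingate = 1 : 10.2/4.6 : 13.1/4.6 = 1:2.22:2.85


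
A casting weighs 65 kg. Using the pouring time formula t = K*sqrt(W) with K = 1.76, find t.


Formula: t = K * sqrt(W)
sqrt(W) = sqrt(65) = 8.06226
t = 1.76 * 8.06226 = 14.1896 s

14.1896 s


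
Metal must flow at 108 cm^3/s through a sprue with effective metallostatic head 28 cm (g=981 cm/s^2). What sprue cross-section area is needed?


Formula: v = sqrt(2*g*h), A = Q/v
Velocity: v = sqrt(2 * 981 * 28) = sqrt(54936) = 234.3843 cm/s
Sprue area: A = Q / v = 108 / 234.3843 = 0.4608 cm^2

Answer: 0.4608 cm^2


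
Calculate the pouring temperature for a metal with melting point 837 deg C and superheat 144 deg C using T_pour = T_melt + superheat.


Formula: T_pour = T_melt + Superheat
T_pour = 837 + 144 = 981 deg C

981 deg C


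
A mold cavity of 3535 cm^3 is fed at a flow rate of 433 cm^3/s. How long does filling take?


Formula: t_fill = V_mold / Q_flow
t = 3535 cm^3 / 433 cm^3/s = 8.1640 s

Final answer: 8.1640 s


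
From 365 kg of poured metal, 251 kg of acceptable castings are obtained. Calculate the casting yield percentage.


Formula: Casting Yield = (W_good / W_total) * 100
Yield = (251 kg / 365 kg) * 100 = 68.7671%

68.7671%


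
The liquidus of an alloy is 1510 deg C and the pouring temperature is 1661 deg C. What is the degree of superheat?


Formula: Superheat = T_pour - T_melt
Superheat = 1661 - 1510 = 151 deg C

Final answer: 151 deg C


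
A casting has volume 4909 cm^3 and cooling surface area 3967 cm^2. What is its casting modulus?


Formula: Casting Modulus M = V / A
M = 4909 cm^3 / 3967 cm^2 = 1.2375 cm

Answer: 1.2375 cm


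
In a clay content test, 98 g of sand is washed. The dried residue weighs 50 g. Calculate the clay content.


Formula: Clay% = (W_total - W_washed) / W_total * 100
Clay mass = 98 - 50 = 48 g
Clay% = 48 / 98 * 100 = 48.9796%

48.9796%


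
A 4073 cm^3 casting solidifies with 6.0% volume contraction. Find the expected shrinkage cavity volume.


Formula: V_shrink = V_casting * shrinkage_pct / 100
V_shrink = 4073 cm^3 * 6.0 / 100 = 244.3800 cm^3

244.3800 cm^3


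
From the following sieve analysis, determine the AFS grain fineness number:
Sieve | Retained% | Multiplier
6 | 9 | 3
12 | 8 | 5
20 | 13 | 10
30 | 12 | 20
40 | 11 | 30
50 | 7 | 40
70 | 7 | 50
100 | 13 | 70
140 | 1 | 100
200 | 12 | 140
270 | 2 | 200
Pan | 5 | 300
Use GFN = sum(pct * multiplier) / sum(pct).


Formula: GFN = sum(pct * multiplier) / sum(pct)
sum(pct * multiplier) = 5987
sum(pct) = 100
GFN = 5987 / 100 = 59.87

Final answer: 59.87


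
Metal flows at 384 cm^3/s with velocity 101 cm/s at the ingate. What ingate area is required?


Formula: A_ingate = Q / v  (continuity equation)
A = 384 cm^3/s / 101 cm/s = 3.8020 cm^2

3.8020 cm^2


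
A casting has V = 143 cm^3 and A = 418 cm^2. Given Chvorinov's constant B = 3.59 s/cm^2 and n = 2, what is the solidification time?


Formula: t_s = B * (V/A)^n  (Chvorinov's rule, n=2)
Modulus M = V/A = 143/418 = 0.342105 cm
M^2 = 0.342105^2 = 0.117036 cm^2
t_s = 3.59 * 0.117036 = 0.4202 s

0.4202 s


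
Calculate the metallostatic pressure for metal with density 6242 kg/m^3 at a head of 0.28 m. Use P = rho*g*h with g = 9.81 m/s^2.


Formula: P = rho * g * h
rho * g = 6242 * 9.81 = 61234.02 N/m^3
P = 61234.02 * 0.28 = 17145.5256 Pa

Answer: 17145.5256 Pa


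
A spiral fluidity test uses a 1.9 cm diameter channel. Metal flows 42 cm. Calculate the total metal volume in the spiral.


Formula: V = pi * (d/2)^2 * L  (cylinder volume)
Radius = 1.9/2 = 0.95 cm
V = pi * 0.95^2 * 42 = 119.0821 cm^3

Final answer: 119.0821 cm^3


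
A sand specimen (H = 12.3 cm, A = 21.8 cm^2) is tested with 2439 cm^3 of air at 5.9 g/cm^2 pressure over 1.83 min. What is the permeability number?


Formula: Permeability Number P = (V * H) / (p * A * t)
Numerator: V * H = 2439 * 12.3 = 29999.7
Denominator: p * A * t = 5.9 * 21.8 * 1.83 = 235.3746
P = 29999.7 / 235.3746 = 127.4551

127.4551


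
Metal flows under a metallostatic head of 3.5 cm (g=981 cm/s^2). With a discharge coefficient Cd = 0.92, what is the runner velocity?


Formula: v = Cd * sqrt(2 * g * h)  (Torricelli with discharge coefficient)
2*g*h = 2 * 981 * 3.5 = 6867.0 cm^2/s^2
sqrt(6867.0) = 82.86736 cm/s
v = 0.92 * 82.86736 = 76.2380 cm/s

Answer: 76.2380 cm/s


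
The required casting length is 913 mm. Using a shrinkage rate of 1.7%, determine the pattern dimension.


Formula: L_pattern = L_casting * (1 + shrinkage_rate/100)
Shrinkage factor = 1 + 1.7/100 = 1.017
L_pattern = 913 mm * 1.017 = 928.5210 mm

928.5210 mm


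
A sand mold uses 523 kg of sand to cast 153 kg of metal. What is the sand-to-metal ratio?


Formula: Sand-to-Metal Ratio = W_sand / W_metal
Ratio = 523 kg / 153 kg = 3.4183

Final answer: 3.4183


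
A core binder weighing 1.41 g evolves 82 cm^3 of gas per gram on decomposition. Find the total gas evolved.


Formula: V_gas = W_binder * gas_evolution_rate
V = 1.41 g * 82 cm^3/g = 115.6200 cm^3

Final answer: 115.6200 cm^3


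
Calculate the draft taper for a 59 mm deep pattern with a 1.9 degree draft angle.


Formula: taper = depth * tan(draft_angle)
tan(1.9 deg) = 0.0331734
taper = 59 mm * 0.0331734 = 1.9572 mm

Answer: 1.9572 mm


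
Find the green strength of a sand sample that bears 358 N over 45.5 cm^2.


Formula: Compressive Strength = Force / Area
Strength = 358 N / 45.5 cm^2 = 7.8681 N/cm^2

Answer: 7.8681 N/cm^2


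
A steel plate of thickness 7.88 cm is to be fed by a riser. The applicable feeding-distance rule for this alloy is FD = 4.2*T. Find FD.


Formula: FD = 4.2 * T  (riser feeding-distance rule)
FD = 4.2 * 7.88 cm = 33.0960 cm


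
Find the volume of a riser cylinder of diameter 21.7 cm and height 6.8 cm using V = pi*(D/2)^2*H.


Formula: V = pi * (D/2)^2 * H  (cylinder volume)
Radius = D/2 = 21.7/2 = 10.85 cm
V = pi * 10.85^2 * 6.8 = 2514.8858 cm^3

2514.8858 cm^3


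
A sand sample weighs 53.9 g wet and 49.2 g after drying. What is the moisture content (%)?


Formula: MC = (W_wet - W_dry) / W_wet * 100
Water mass = 53.9 - 49.2 = 4.7 g
MC = 4.7 / 53.9 * 100 = 8.7199%


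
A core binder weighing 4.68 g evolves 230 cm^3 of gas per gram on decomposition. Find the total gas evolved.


Formula: V_gas = W_binder * gas_evolution_rate
V = 4.68 g * 230 cm^3/g = 1076.4000 cm^3


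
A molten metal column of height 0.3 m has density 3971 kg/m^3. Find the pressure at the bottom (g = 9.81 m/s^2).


Formula: P = rho * g * h
rho * g = 3971 * 9.81 = 38955.51 N/m^3
P = 38955.51 * 0.3 = 11686.6530 Pa

11686.6530 Pa


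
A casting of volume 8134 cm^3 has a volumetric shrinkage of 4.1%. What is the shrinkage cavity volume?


Formula: V_shrink = V_casting * shrinkage_pct / 100
V_shrink = 8134 cm^3 * 4.1 / 100 = 333.4940 cm^3

333.4940 cm^3


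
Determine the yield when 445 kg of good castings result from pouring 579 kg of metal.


Formula: Casting Yield = (W_good / W_total) * 100
Yield = (445 kg / 579 kg) * 100 = 76.8566%

Answer: 76.8566%


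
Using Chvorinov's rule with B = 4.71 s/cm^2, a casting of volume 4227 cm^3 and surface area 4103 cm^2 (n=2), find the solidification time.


Formula: t_s = B * (V/A)^n  (Chvorinov's rule, n=2)
Modulus M = V/A = 4227/4103 = 1.030222 cm
M^2 = 1.030222^2 = 1.061357 cm^2
t_s = 4.71 * 1.061357 = 4.9990 s

Final answer: 4.9990 s


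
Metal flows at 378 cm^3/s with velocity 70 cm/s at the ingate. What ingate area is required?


Formula: A_ingate = Q / v  (continuity equation)
A = 378 cm^3/s / 70 cm/s = 5.4000 cm^2

5.4000 cm^2


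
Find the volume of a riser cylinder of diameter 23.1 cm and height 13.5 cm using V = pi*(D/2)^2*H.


Formula: V = pi * (D/2)^2 * H  (cylinder volume)
Radius = D/2 = 23.1/2 = 11.55 cm
V = pi * 11.55^2 * 13.5 = 5657.8002 cm^3

5657.8002 cm^3


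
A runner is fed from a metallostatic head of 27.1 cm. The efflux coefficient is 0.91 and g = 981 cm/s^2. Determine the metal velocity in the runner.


Formula: v = Cd * sqrt(2 * g * h)  (Torricelli with discharge coefficient)
2*g*h = 2 * 981 * 27.1 = 53170.2 cm^2/s^2
sqrt(53170.2) = 230.58664 cm/s
v = 0.91 * 230.58664 = 209.8338 cm/s

209.8338 cm/s


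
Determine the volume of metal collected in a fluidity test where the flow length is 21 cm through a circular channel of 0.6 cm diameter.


Formula: V = pi * (d/2)^2 * L  (cylinder volume)
Radius = 0.6/2 = 0.3 cm
V = pi * 0.3^2 * 21 = 5.9376 cm^3

Final answer: 5.9376 cm^3


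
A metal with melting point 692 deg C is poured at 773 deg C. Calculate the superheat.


Formula: Superheat = T_pour - T_melt
Superheat = 773 - 692 = 81 deg C

Final answer: 81 deg C


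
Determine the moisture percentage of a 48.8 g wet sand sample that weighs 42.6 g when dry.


Formula: MC = (W_wet - W_dry) / W_wet * 100
Water mass = 48.8 - 42.6 = 6.2 g
MC = 6.2 / 48.8 * 100 = 12.7049%

Final answer: 12.7049%


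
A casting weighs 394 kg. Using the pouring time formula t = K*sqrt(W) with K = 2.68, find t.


Formula: t = K * sqrt(W)
sqrt(W) = sqrt(394) = 19.84943
t = 2.68 * 19.84943 = 53.1965 s

Answer: 53.1965 s


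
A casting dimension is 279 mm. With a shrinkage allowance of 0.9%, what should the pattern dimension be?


Formula: L_pattern = L_casting * (1 + shrinkage_rate/100)
Shrinkage factor = 1 + 0.9/100 = 1.009
L_pattern = 279 mm * 1.009 = 281.5110 mm


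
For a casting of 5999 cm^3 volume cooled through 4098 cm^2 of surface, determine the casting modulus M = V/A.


Formula: Casting Modulus M = V / A
M = 5999 cm^3 / 4098 cm^2 = 1.4639 cm

Answer: 1.4639 cm


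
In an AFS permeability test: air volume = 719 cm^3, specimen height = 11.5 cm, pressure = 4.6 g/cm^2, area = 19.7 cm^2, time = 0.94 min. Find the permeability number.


Formula: Permeability Number P = (V * H) / (p * A * t)
Numerator: V * H = 719 * 11.5 = 8268.5
Denominator: p * A * t = 4.6 * 19.7 * 0.94 = 85.1828
P = 8268.5 / 85.1828 = 97.0677


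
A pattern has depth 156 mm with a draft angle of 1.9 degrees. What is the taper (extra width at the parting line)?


Formula: taper = depth * tan(draft_angle)
tan(1.9 deg) = 0.0331734
taper = 156 mm * 0.0331734 = 5.1751 mm

5.1751 mm


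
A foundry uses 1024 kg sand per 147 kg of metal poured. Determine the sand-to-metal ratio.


Formula: Sand-to-Metal Ratio = W_sand / W_metal
Ratio = 1024 kg / 147 kg = 6.9660

Final answer: 6.9660


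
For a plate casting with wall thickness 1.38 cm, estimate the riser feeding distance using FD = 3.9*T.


Formula: FD = 3.9 * T  (riser feeding-distance rule)
FD = 3.9 * 1.38 cm = 5.3820 cm

Answer: 5.3820 cm


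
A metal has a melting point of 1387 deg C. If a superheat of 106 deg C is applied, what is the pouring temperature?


Formula: T_pour = T_melt + Superheat
T_pour = 1387 + 106 = 1493 deg C

Answer: 1493 deg C


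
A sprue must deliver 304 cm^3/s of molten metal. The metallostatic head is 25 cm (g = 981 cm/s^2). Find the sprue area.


Formula: v = sqrt(2*g*h), A = Q/v
Velocity: v = sqrt(2 * 981 * 25) = sqrt(49050) = 221.4723 cm/s
Sprue area: A = Q / v = 304 / 221.4723 = 1.3726 cm^2

Answer: 1.3726 cm^2


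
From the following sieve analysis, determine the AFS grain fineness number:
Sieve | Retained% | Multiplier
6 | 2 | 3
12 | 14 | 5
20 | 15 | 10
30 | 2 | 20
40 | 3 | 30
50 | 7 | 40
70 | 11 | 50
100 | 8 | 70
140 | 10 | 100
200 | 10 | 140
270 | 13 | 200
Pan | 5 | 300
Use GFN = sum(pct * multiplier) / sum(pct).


Formula: GFN = sum(pct * multiplier) / sum(pct)
sum(pct * multiplier) = 8246
sum(pct) = 100
GFN = 8246 / 100 = 82.46

Final answer: 82.46


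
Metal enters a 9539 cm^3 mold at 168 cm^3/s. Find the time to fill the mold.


Formula: t_fill = V_mold / Q_flow
t = 9539 cm^3 / 168 cm^3/s = 56.7798 s


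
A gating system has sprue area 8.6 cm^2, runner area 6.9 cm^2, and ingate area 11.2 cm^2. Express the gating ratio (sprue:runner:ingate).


Sprue:Runner:Ingate = 1 : 6.9/8.6 : 11.2/8.6 = 1:0.80:1.30


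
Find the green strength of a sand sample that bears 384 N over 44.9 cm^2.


Formula: Compressive Strength = Force / Area
Strength = 384 N / 44.9 cm^2 = 8.5523 N/cm^2

Final answer: 8.5523 N/cm^2


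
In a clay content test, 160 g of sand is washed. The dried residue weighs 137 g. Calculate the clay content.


Formula: Clay% = (W_total - W_washed) / W_total * 100
Clay mass = 160 - 137 = 23 g
Clay% = 23 / 160 * 100 = 14.3750%

14.3750%


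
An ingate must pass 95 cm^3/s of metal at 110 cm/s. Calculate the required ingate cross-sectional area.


Formula: A_ingate = Q / v  (continuity equation)
A = 95 cm^3/s / 110 cm/s = 0.8636 cm^2

Final answer: 0.8636 cm^2


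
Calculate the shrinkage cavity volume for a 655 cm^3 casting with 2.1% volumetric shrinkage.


Formula: V_shrink = V_casting * shrinkage_pct / 100
V_shrink = 655 cm^3 * 2.1 / 100 = 13.7550 cm^3

Final answer: 13.7550 cm^3


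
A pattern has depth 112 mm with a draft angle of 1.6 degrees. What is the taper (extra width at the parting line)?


Formula: taper = depth * tan(draft_angle)
tan(1.6 deg) = 0.0279325
taper = 112 mm * 0.0279325 = 3.1284 mm

3.1284 mm


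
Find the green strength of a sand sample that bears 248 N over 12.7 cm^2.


Formula: Compressive Strength = Force / Area
Strength = 248 N / 12.7 cm^2 = 19.5276 N/cm^2


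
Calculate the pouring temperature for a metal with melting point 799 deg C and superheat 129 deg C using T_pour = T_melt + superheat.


Formula: T_pour = T_melt + Superheat
T_pour = 799 + 129 = 928 deg C


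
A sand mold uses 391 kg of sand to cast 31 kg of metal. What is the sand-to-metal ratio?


Formula: Sand-to-Metal Ratio = W_sand / W_metal
Ratio = 391 kg / 31 kg = 12.6129

12.6129


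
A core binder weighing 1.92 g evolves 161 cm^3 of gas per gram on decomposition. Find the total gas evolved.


Formula: V_gas = W_binder * gas_evolution_rate
V = 1.92 g * 161 cm^3/g = 309.1200 cm^3

Final answer: 309.1200 cm^3


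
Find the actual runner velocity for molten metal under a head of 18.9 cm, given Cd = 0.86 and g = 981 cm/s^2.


Formula: v = Cd * sqrt(2 * g * h)  (Torricelli with discharge coefficient)
2*g*h = 2 * 981 * 18.9 = 37081.8 cm^2/s^2
sqrt(37081.8) = 192.56635 cm/s
v = 0.86 * 192.56635 = 165.6071 cm/s

Final answer: 165.6071 cm/s


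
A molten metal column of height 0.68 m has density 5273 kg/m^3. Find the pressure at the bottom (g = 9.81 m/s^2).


Formula: P = rho * g * h
rho * g = 5273 * 9.81 = 51728.13 N/m^3
P = 51728.13 * 0.68 = 35175.1284 Pa

35175.1284 Pa


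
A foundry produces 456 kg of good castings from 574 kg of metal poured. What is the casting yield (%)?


Formula: Casting Yield = (W_good / W_total) * 100
Yield = (456 kg / 574 kg) * 100 = 79.4425%


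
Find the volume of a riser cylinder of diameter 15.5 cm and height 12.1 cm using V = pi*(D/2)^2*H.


Formula: V = pi * (D/2)^2 * H  (cylinder volume)
Radius = D/2 = 15.5/2 = 7.75 cm
V = pi * 7.75^2 * 12.1 = 2283.1721 cm^3

Answer: 2283.1721 cm^3


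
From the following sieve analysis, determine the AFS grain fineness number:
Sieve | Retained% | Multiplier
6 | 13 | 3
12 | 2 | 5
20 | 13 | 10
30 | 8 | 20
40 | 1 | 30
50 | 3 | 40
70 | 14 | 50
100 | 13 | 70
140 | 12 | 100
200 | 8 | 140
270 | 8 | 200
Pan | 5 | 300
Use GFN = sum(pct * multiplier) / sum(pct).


Formula: GFN = sum(pct * multiplier) / sum(pct)
sum(pct * multiplier) = 7519
sum(pct) = 100
GFN = 7519 / 100 = 75.19

Answer: 75.19


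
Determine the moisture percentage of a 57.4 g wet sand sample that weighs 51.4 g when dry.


Formula: MC = (W_wet - W_dry) / W_wet * 100
Water mass = 57.4 - 51.4 = 6.0 g
MC = 6.0 / 57.4 * 100 = 10.4530%

Final answer: 10.4530%


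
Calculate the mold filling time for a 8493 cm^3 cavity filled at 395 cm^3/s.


Formula: t_fill = V_mold / Q_flow
t = 8493 cm^3 / 395 cm^3/s = 21.5013 s

21.5013 s


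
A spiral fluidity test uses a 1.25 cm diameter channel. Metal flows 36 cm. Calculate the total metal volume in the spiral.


Formula: V = pi * (d/2)^2 * L  (cylinder volume)
Radius = 1.25/2 = 0.625 cm
V = pi * 0.625^2 * 36 = 44.1786 cm^3


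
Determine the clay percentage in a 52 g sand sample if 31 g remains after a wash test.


Formula: Clay% = (W_total - W_washed) / W_total * 100
Clay mass = 52 - 31 = 21 g
Clay% = 21 / 52 * 100 = 40.3846%

Final answer: 40.3846%


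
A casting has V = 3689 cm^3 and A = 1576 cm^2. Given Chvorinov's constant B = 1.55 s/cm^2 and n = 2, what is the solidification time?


Formula: t_s = B * (V/A)^n  (Chvorinov's rule, n=2)
Modulus M = V/A = 3689/1576 = 2.340736 cm
M^2 = 2.340736^2 = 5.479045 cm^2
t_s = 1.55 * 5.479045 = 8.4925 s

Final answer: 8.4925 s


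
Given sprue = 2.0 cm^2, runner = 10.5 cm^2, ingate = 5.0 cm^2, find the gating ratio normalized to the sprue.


Sprue:Runner:Ingate = 1 : 10.5/2.0 : 5.0/2.0 = 1:5.25:2.50

Final answer: 1:5.25:2.50


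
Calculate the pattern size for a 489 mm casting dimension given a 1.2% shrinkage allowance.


Formula: L_pattern = L_casting * (1 + shrinkage_rate/100)
Shrinkage factor = 1 + 1.2/100 = 1.012
L_pattern = 489 mm * 1.012 = 494.8680 mm

494.8680 mm


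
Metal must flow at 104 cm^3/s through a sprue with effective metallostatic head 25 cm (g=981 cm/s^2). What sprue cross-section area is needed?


Formula: v = sqrt(2*g*h), A = Q/v
Velocity: v = sqrt(2 * 981 * 25) = sqrt(49050) = 221.4723 cm/s
Sprue area: A = Q / v = 104 / 221.4723 = 0.4696 cm^2

Final answer: 0.4696 cm^2


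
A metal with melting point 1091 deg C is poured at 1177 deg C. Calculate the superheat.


Formula: Superheat = T_pour - T_melt
Superheat = 1177 - 1091 = 86 deg C

Answer: 86 deg C


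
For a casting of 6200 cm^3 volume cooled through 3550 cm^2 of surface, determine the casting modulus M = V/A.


Formula: Casting Modulus M = V / A
M = 6200 cm^3 / 3550 cm^2 = 1.7465 cm

Final answer: 1.7465 cm


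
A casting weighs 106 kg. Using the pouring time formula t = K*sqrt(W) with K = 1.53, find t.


Formula: t = K * sqrt(W)
sqrt(W) = sqrt(106) = 10.29563
t = 1.53 * 10.29563 = 15.7523 s

15.7523 s


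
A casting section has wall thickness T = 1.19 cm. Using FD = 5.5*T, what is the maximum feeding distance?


Formula: FD = 5.5 * T  (riser feeding-distance rule)
FD = 5.5 * 1.19 cm = 6.5450 cm

6.5450 cm


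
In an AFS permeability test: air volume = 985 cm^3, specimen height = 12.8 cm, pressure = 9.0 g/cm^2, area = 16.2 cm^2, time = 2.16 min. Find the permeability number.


Formula: Permeability Number P = (V * H) / (p * A * t)
Numerator: V * H = 985 * 12.8 = 12608.0
Denominator: p * A * t = 9.0 * 16.2 * 2.16 = 314.928
P = 12608.0 / 314.928 = 40.0345

Answer: 40.0345


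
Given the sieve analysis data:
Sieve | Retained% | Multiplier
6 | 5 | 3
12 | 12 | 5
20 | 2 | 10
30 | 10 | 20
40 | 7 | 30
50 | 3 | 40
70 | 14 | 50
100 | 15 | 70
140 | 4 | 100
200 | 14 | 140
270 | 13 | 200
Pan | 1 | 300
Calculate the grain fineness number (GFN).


Formula: GFN = sum(pct * multiplier) / sum(pct)
sum(pct * multiplier) = 7635
sum(pct) = 100
GFN = 7635 / 100 = 76.35


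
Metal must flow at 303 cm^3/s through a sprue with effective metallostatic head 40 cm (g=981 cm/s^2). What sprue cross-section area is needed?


Formula: v = sqrt(2*g*h), A = Q/v
Velocity: v = sqrt(2 * 981 * 40) = sqrt(78480) = 280.1428 cm/s
Sprue area: A = Q / v = 303 / 280.1428 = 1.0816 cm^2

Answer: 1.0816 cm^2


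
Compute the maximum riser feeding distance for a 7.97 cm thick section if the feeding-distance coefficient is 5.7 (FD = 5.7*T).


Formula: FD = 5.7 * T  (riser feeding-distance rule)
FD = 5.7 * 7.97 cm = 45.4290 cm

45.4290 cm


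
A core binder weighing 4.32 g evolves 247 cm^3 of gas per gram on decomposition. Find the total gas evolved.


Formula: V_gas = W_binder * gas_evolution_rate
V = 4.32 g * 247 cm^3/g = 1067.0400 cm^3

Final answer: 1067.0400 cm^3


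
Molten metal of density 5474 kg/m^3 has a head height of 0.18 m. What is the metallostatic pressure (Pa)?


Formula: P = rho * g * h
rho * g = 5474 * 9.81 = 53699.94 N/m^3
P = 53699.94 * 0.18 = 9665.9892 Pa

Final answer: 9665.9892 Pa


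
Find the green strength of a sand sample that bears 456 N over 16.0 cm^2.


Formula: Compressive Strength = Force / Area
Strength = 456 N / 16.0 cm^2 = 28.5000 N/cm^2


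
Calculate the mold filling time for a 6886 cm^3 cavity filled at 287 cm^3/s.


Formula: t_fill = V_mold / Q_flow
t = 6886 cm^3 / 287 cm^3/s = 23.9930 s


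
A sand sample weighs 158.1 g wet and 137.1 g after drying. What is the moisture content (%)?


Formula: MC = (W_wet - W_dry) / W_wet * 100
Water mass = 158.1 - 137.1 = 21.0 g
MC = 21.0 / 158.1 * 100 = 13.2827%

Answer: 13.2827%


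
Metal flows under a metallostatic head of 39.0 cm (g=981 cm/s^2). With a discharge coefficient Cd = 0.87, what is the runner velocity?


Formula: v = Cd * sqrt(2 * g * h)  (Torricelli with discharge coefficient)
2*g*h = 2 * 981 * 39.0 = 76518.0 cm^2/s^2
sqrt(76518.0) = 276.61887 cm/s
v = 0.87 * 276.61887 = 240.6584 cm/s


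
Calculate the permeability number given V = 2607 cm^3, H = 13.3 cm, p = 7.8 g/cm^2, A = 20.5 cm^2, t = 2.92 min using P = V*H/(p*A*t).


Formula: Permeability Number P = (V * H) / (p * A * t)
Numerator: V * H = 2607 * 13.3 = 34673.1
Denominator: p * A * t = 7.8 * 20.5 * 2.92 = 466.908
P = 34673.1 / 466.908 = 74.2611

Answer: 74.2611


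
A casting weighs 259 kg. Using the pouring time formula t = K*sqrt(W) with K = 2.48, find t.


Formula: t = K * sqrt(W)
sqrt(W) = sqrt(259) = 16.09348
t = 2.48 * 16.09348 = 39.9118 s

Final answer: 39.9118 s


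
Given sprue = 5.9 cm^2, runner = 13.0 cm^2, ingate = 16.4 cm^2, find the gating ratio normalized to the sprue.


Sprue:Runner:Ingate = 1 : 13.0/5.9 : 16.4/5.9 = 1:2.20:2.78

1:2.20:2.78


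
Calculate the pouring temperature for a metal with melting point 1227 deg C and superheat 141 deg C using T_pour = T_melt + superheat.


Formula: T_pour = T_melt + Superheat
T_pour = 1227 + 141 = 1368 deg C

Answer: 1368 deg C


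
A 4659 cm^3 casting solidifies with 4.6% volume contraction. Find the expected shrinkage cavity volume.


Formula: V_shrink = V_casting * shrinkage_pct / 100
V_shrink = 4659 cm^3 * 4.6 / 100 = 214.3140 cm^3


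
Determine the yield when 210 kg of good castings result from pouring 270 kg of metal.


Formula: Casting Yield = (W_good / W_total) * 100
Yield = (210 kg / 270 kg) * 100 = 77.7778%

Answer: 77.7778%


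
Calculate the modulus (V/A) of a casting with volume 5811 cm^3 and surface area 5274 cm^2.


Formula: Casting Modulus M = V / A
M = 5811 cm^3 / 5274 cm^2 = 1.1018 cm


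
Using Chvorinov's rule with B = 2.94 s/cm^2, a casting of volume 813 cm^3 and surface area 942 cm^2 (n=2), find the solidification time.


Formula: t_s = B * (V/A)^n  (Chvorinov's rule, n=2)
Modulus M = V/A = 813/942 = 0.863057 cm
M^2 = 0.863057^2 = 0.744867 cm^2
t_s = 2.94 * 0.744867 = 2.1899 s

Final answer: 2.1899 s


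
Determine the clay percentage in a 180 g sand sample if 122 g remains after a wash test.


Formula: Clay% = (W_total - W_washed) / W_total * 100
Clay mass = 180 - 122 = 58 g
Clay% = 58 / 180 * 100 = 32.2222%

Answer: 32.2222%


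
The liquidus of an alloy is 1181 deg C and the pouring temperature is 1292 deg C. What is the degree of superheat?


Formula: Superheat = T_pour - T_melt
Superheat = 1292 - 1181 = 111 deg C

Final answer: 111 deg C


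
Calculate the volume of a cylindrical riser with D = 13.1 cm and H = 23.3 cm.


Formula: V = pi * (D/2)^2 * H  (cylinder volume)
Radius = D/2 = 13.1/2 = 6.55 cm
V = pi * 6.55^2 * 23.3 = 3140.4248 cm^3

Final answer: 3140.4248 cm^3


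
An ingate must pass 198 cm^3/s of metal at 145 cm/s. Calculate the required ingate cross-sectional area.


Formula: A_ingate = Q / v  (continuity equation)
A = 198 cm^3/s / 145 cm/s = 1.3655 cm^2


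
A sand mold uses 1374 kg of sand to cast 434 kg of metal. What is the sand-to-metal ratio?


Formula: Sand-to-Metal Ratio = W_sand / W_metal
Ratio = 1374 kg / 434 kg = 3.1659


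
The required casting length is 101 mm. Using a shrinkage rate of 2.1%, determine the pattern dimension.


Formula: L_pattern = L_casting * (1 + shrinkage_rate/100)
Shrinkage factor = 1 + 2.1/100 = 1.021
L_pattern = 101 mm * 1.021 = 103.1210 mm


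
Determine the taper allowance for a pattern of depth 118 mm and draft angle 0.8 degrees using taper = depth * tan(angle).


Formula: taper = depth * tan(draft_angle)
tan(0.8 deg) = 0.0139635
taper = 118 mm * 0.0139635 = 1.6477 mm


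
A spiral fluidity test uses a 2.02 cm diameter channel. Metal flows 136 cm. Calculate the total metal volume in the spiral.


Formula: V = pi * (d/2)^2 * L  (cylinder volume)
Radius = 2.02/2 = 1.01 cm
V = pi * 1.01^2 * 136 = 435.8445 cm^3

Answer: 435.8445 cm^3


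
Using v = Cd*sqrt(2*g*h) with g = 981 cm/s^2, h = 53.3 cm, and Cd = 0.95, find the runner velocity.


Formula: v = Cd * sqrt(2 * g * h)  (Torricelli with discharge coefficient)
2*g*h = 2 * 981 * 53.3 = 104574.6 cm^2/s^2
sqrt(104574.6) = 323.37996 cm/s
v = 0.95 * 323.37996 = 307.2110 cm/s

307.2110 cm/s


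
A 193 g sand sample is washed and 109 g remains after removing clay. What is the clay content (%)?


Formula: Clay% = (W_total - W_washed) / W_total * 100
Clay mass = 193 - 109 = 84 g
Clay% = 84 / 193 * 100 = 43.5233%


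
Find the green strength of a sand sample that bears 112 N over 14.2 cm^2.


Formula: Compressive Strength = Force / Area
Strength = 112 N / 14.2 cm^2 = 7.8873 N/cm^2

7.8873 N/cm^2


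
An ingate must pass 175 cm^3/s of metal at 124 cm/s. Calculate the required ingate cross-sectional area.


Formula: A_ingate = Q / v  (continuity equation)
A = 175 cm^3/s / 124 cm/s = 1.4113 cm^2

Answer: 1.4113 cm^2


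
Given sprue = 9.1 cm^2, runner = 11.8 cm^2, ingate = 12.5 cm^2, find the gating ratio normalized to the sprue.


Sprue:Runner:Ingate = 1 : 11.8/9.1 : 12.5/9.1 = 1:1.30:1.37

Final answer: 1:1.30:1.37


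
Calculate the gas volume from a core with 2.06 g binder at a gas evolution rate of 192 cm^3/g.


Formula: V_gas = W_binder * gas_evolution_rate
V = 2.06 g * 192 cm^3/g = 395.5200 cm^3

395.5200 cm^3


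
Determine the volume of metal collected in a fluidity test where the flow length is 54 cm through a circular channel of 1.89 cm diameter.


Formula: V = pi * (d/2)^2 * L  (cylinder volume)
Radius = 1.89/2 = 0.945 cm
V = pi * 0.945^2 * 54 = 151.4981 cm^3

Final answer: 151.4981 cm^3


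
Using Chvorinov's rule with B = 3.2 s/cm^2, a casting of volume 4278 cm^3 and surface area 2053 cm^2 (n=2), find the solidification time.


Formula: t_s = B * (V/A)^n  (Chvorinov's rule, n=2)
Modulus M = V/A = 4278/2053 = 2.083780 cm
M^2 = 2.083780^2 = 4.342139 cm^2
t_s = 3.2 * 4.342139 = 13.8948 s


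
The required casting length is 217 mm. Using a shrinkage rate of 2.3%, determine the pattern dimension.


Formula: L_pattern = L_casting * (1 + shrinkage_rate/100)
Shrinkage factor = 1 + 2.3/100 = 1.023
L_pattern = 217 mm * 1.023 = 221.9910 mm


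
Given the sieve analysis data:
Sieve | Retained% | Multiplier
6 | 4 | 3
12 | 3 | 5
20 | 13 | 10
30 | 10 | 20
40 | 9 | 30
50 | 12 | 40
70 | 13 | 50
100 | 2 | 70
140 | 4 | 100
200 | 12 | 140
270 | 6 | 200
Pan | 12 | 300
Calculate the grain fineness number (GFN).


Formula: GFN = sum(pct * multiplier) / sum(pct)
sum(pct * multiplier) = 8777
sum(pct) = 100
GFN = 8777 / 100 = 87.77

Answer: 87.77
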